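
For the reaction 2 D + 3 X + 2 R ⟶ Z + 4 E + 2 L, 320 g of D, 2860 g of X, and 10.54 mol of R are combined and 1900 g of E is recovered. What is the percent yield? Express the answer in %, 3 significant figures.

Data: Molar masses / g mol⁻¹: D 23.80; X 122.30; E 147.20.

n(D) = 320.0 / 23.80 = 13.45 mol
n(X) = 2860 / 122.30 = 23.39 mol
n(R) = 10.54 mol
n/ν → D: 6.725, X: 7.797, R: 5.270; R is limiting.
theoretical n(E) = (4/2) × 10.54 = 21.08 mol → 3103 g
% yield = 1900 / 3103 × 100 = 61.23 %

61.2 %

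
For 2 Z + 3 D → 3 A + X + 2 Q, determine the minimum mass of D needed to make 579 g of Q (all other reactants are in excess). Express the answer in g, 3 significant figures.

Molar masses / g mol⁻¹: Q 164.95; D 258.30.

n(Q) = 579 / 164.95 = 3.510 mol
n(D) = (3/2) × 3.510 = 5.265 mol
mass = 5.265 × 258.30 = 1360 g

1360 g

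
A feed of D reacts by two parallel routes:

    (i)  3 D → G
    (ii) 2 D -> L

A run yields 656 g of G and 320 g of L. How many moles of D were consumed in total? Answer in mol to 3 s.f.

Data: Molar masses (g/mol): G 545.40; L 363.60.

5.37 mol

n(G) = 656 / 545.40 = 1.203 mol
n(L) = 320 / 363.60 = 0.8801 mol
n(D) via (i) = (3/1)×1.203 = 3.609 mol
n(D) via (ii) = (2/1)×0.8801 = 1.760 mol
total n(D) = 3.609 + 1.760 = 5.369 mol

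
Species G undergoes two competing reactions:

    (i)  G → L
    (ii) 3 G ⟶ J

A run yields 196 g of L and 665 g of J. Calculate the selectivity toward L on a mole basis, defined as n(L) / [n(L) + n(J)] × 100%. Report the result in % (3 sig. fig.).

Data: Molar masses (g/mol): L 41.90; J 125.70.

n(L) = 196 / 41.90 = 4.678 mol
n(J) = 665 / 125.70 = 5.290 mol
selectivity = 4.678/(4.678+5.290) × 100 = 46.93 %

46.9 %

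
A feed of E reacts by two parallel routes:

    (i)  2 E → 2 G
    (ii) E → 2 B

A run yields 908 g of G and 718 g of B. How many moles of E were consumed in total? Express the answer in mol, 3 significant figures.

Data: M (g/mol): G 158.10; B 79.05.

10.3 mol

n(G) = 908 / 158.10 = 5.743 mol
n(B) = 718 / 79.05 = 9.083 mol
n(E) via (i) = (2/2)×5.743 = 5.743 mol
n(E) via (ii) = (1/2)×9.083 = 4.542 mol
total n(E) = 5.743 + 4.542 = 10.29 mol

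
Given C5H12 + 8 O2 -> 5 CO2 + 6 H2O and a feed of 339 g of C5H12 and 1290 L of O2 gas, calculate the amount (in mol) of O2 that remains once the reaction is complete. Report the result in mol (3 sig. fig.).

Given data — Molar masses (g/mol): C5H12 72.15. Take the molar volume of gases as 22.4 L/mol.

20.0 mol

n(C5H12) = 339.0 / 72.15 = 4.699 mol
n(O2) = 1290 / 22.4 = 57.59 mol
n/ν for C5H12 = 4.699/1 = 4.699
n/ν for O2 = 57.59/8 = 7.199
Smallest n/ν is C5H12 → limiting reagent.
O2 consumed = (8/1) × 4.699 = 37.59 mol
O2 remaining = 57.59 − 37.59 = 20.00 mol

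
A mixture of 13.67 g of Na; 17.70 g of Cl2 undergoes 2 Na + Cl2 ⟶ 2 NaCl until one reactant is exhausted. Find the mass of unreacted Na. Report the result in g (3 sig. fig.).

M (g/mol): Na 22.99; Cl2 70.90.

n(Na) = 13.67 / 22.99 = 0.5946 mol
n(Cl2) = 17.70 / 70.90 = 0.2496 mol
n/ν for Na = 0.5946/2 = 0.2973
n/ν for Cl2 = 0.2496/1 = 0.2496
Smallest n/ν is Cl2 → limiting reagent.
Na consumed = (2/1) × 0.2496 = 0.4992 mol
Na remaining = 0.5946 − 0.4992 = 0.09540 mol
mass = 0.09540 × 22.99 = 2.193 g

2.19 g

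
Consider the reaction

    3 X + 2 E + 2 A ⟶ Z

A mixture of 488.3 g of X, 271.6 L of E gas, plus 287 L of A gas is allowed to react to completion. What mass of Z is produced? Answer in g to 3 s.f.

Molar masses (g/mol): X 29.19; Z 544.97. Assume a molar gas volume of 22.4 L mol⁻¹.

n(X) = 488.3 / 29.19 = 16.73 mol
n(E) = 271.6 / 22.4 = 12.13 mol
n(A) = 287.0 / 22.4 = 12.81 mol
n/ν → X: 5.577, E: 6.065, A: 6.405; X is limiting.
n(Z) = (1/3) × 16.73 = 5.577 mol
mass = 5.577 × 544.97 = 3039 g

3040 g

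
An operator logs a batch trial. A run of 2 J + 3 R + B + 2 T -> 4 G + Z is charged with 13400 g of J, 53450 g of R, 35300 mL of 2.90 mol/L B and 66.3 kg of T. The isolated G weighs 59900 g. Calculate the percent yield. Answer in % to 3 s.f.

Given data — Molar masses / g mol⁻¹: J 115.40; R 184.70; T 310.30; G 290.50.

n(J) = 13400 / 115.40 = 116.1 mol
n(R) = 53450 / 184.70 = 289.4 mol
n(B) = 2.90 × 35300/1000 = 102.4 mol
n(T) = 66.30×1000 / 310.30 = 213.7 mol
n/ν for J = 116.1/2 = 58.05
n/ν for R = 289.4/3 = 96.47
n/ν for B = 102.4/1 = 102.4
n/ν for T = 213.7/2 = 106.9
Smallest n/ν is J → limiting reagent.
theoretical n(G) = (4/2) × 116.1 = 232.2 mol → 67450 g
% yield = 59900 / 67450 × 100 = 88.81 %

88.8 %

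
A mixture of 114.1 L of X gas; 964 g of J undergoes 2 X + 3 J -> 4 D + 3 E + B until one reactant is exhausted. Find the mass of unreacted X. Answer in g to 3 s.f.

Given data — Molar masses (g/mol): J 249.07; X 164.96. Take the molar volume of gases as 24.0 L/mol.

n(X) = 114.1 / 24.0 = 4.754 mol
n(J) = 964.0 / 249.07 = 3.870 mol
n/ν → X: 2.377, J: 1.290; J is limiting.
X consumed = (2/3) × 3.870 = 2.580 mol
X remaining = 4.754 − 2.580 = 2.174 mol
mass = 2.174 × 164.96 = 358.6 g

359 g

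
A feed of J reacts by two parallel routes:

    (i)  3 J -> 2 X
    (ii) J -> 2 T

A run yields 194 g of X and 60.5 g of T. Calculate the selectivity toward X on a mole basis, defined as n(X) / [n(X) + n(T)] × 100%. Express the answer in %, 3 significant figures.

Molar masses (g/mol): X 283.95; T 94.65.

51.7 %

n(X) = 194 / 283.95 = 0.6832 mol
n(T) = 60.5 / 94.65 = 0.6392 mol
selectivity = 0.6832/(0.6832+0.6392) × 100 = 51.66 %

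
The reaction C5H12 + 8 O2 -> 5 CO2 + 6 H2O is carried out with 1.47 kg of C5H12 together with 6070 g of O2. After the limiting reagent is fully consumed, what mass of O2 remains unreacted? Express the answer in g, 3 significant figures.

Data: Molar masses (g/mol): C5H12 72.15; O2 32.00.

854 g

n(C5H12) = 1.470×1000 / 72.15 = 20.37 mol
n(O2) = 6070 / 32.00 = 189.7 mol
n/ν for C5H12 = 20.37/1 = 20.37
n/ν for O2 = 189.7/8 = 23.71
Smallest n/ν is C5H12 → limiting reagent.
O2 consumed = (8/1) × 20.37 = 163.0 mol
O2 remaining = 189.7 − 163.0 = 26.70 mol
mass = 26.70 × 32.00 = 854.4 g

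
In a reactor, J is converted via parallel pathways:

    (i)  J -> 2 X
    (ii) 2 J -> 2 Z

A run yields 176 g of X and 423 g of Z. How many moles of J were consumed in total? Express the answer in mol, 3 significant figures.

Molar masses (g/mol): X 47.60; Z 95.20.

n(X) = 176 / 47.60 = 3.697 mol
n(Z) = 423 / 95.20 = 4.443 mol
n(J) via (i) = (1/2)×3.697 = 1.849 mol
n(J) via (ii) = (2/2)×4.443 = 4.443 mol
total n(J) = 1.849 + 4.443 = 6.292 mol

6.29 mol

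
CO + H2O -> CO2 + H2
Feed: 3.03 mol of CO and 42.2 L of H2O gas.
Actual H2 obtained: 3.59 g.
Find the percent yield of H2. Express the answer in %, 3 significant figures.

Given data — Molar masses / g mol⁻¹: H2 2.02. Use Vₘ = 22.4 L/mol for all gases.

94.3 %

n(CO) = 3.030 mol
n(H2O) = 42.20 / 22.4 = 1.884 mol
n/ν → CO: 3.030, H2O: 1.884; H2O is limiting.
theoretical n(H2) = (1/1) × 1.884 = 1.884 mol → 3.806 g
% yield = 3.59 / 3.806 × 100 = 94.32 %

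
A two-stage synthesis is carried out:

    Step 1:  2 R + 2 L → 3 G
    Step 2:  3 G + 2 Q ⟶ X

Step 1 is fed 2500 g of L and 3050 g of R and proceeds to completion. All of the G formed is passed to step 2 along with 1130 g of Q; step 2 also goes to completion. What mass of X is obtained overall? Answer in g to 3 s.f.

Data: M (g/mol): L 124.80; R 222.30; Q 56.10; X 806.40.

5530 g

Step 1:
n(L) = 2500 / 124.80 = 20.03 mol
n(R) = 3050 / 222.30 = 13.72 mol
n/ν for L = 20.03/2 = 10.02
n/ν for R = 13.72/2 = 6.860
Smallest n/ν is R → limiting reagent.
n(G) produced = (3/2) × 13.72 = 20.58 mol
Step 2:
n(G) available = 20.58 mol
n(Q) = 1130 / 56.10 = 20.14 mol
n/ν for G = 20.58/3 = 6.860
n/ν for Q = 20.14/2 = 10.07
Smallest n/ν is G → limiting reagent.
n(X) = (1/3) × 20.58 = 6.860 mol
mass = 6.860 × 806.40 = 5532 g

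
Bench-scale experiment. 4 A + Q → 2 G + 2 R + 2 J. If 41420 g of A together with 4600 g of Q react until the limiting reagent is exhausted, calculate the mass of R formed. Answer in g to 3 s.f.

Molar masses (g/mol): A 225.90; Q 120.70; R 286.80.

21900 g

n(A) = 41420 / 225.90 = 183.4 mol
n(Q) = 4600 / 120.70 = 38.11 mol
n/ν → A: 45.85, Q: 38.11; Q is limiting.
n(R) = (2/1) × 38.11 = 76.22 mol
mass = 76.22 × 286.80 = 21860 g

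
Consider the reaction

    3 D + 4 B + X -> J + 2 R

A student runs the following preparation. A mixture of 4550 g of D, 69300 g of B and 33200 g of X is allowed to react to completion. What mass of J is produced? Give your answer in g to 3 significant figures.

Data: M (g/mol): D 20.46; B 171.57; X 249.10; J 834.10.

61800 g

n(D) = 4550 / 20.46 = 222.4 mol
n(B) = 69300 / 171.57 = 403.9 mol
n(X) = 33200 / 249.10 = 133.3 mol
n/ν for D = 222.4/3 = 74.13
n/ν for B = 403.9/4 = 101.0
n/ν for X = 133.3/1 = 133.3
Smallest n/ν is D → limiting reagent.
n(J) = (1/3) × 222.4 = 74.13 mol
mass = 74.13 × 834.10 = 61830 g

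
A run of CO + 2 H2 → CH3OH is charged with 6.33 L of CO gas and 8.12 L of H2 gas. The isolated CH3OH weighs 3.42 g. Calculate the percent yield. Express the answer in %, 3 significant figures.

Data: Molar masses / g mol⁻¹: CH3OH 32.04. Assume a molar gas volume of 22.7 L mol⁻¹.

59.7 %

n(CO) = 6.330 / 22.7 = 0.2789 mol
n(H2) = 8.120 / 22.7 = 0.3577 mol
n/ν for CO = 0.2789/1 = 0.2789
n/ν for H2 = 0.3577/2 = 0.1789
Smallest n/ν is H2 → limiting reagent.
theoretical n(CH3OH) = (1/2) × 0.3577 = 0.1789 mol → 5.732 g
% yield = 3.42 / 5.732 × 100 = 59.67 %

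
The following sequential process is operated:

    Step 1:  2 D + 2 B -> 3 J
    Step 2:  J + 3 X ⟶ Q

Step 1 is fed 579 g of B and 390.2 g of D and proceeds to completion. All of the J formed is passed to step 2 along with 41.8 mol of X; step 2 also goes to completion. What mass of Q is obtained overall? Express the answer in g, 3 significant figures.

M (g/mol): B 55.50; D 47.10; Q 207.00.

2570 g

Step 1:
n(B) = 579.0 / 55.50 = 10.43 mol
n(D) = 390.2 / 47.10 = 8.285 mol
n/ν → B: 5.215, D: 4.143; D is limiting.
n(J) produced = (3/2) × 8.285 = 12.43 mol
Step 2:
n(J) available = 12.43 mol
n(X) = 41.80 mol
n/ν → J: 12.43, X: 13.93; J is limiting.
n(Q) = (1/1) × 12.43 = 12.43 mol
mass = 12.43 × 207.00 = 2573 g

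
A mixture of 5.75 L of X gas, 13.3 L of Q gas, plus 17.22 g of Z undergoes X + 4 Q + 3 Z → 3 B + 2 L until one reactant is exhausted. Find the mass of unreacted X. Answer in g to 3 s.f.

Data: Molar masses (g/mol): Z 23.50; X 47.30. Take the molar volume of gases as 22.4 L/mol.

n(X) = 5.750 / 22.4 = 0.2567 mol
n(Q) = 13.30 / 22.4 = 0.5938 mol
n(Z) = 17.22 / 23.50 = 0.7328 mol
n/ν for X = 0.2567/1 = 0.2567
n/ν for Q = 0.5938/4 = 0.1485
n/ν for Z = 0.7328/3 = 0.2443
Smallest n/ν is Q → limiting reagent.
X consumed = (1/4) × 0.5938 = 0.1485 mol
X remaining = 0.2567 − 0.1485 = 0.1082 mol
mass = 0.1082 × 47.30 = 5.118 g

5.12 g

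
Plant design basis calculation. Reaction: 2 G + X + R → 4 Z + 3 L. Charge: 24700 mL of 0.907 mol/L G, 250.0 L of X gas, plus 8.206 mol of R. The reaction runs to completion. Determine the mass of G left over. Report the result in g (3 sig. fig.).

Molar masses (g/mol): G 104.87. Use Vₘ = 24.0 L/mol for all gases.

628 g

n(G) = 0.907 × 24700/1000 = 22.40 mol
n(X) = 250.0 / 24.0 = 10.42 mol
n(R) = 8.206 mol
n/ν for G = 22.40/2 = 11.20
n/ν for X = 10.42/1 = 10.42
n/ν for R = 8.206/1 = 8.206
Smallest n/ν is R → limiting reagent.
G consumed = (2/1) × 8.206 = 16.41 mol
G remaining = 22.40 − 16.41 = 5.990 mol
mass = 5.990 × 104.87 = 628.2 g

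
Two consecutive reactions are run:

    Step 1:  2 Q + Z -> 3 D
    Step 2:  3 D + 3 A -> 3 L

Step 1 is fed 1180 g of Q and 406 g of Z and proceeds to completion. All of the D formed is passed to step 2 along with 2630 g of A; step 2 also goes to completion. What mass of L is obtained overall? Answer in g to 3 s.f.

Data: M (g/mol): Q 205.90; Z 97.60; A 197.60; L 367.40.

Step 1:
n(Q) = 1180 / 205.90 = 5.731 mol
n(Z) = 406.0 / 97.60 = 4.160 mol
n/ν for Q = 5.731/2 = 2.866
n/ν for Z = 4.160/1 = 4.160
Smallest n/ν is Q → limiting reagent.
n(D) produced = (3/2) × 5.731 = 8.597 mol
Step 2:
n(D) available = 8.597 mol
n(A) = 2630 / 197.60 = 13.31 mol
n/ν for D = 8.597/3 = 2.866
n/ν for A = 13.31/3 = 4.437
Smallest n/ν is D → limiting reagent.
n(L) = (3/3) × 8.597 = 8.597 mol
mass = 8.597 × 367.40 = 3159 g

3160 g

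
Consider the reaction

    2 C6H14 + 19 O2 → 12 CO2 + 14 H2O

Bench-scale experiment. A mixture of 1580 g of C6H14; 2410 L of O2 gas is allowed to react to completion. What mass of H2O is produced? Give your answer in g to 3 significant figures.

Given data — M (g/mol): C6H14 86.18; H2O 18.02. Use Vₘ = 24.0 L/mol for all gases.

n(C6H14) = 1580 / 86.18 = 18.33 mol
n(O2) = 2410 / 24.0 = 100.4 mol
n/ν for C6H14 = 18.33/2 = 9.165
n/ν for O2 = 100.4/19 = 5.284
Smallest n/ν is O2 → limiting reagent.
n(H2O) = (14/19) × 100.4 = 73.98 mol
mass = 73.98 × 18.02 = 1333 g

1330 g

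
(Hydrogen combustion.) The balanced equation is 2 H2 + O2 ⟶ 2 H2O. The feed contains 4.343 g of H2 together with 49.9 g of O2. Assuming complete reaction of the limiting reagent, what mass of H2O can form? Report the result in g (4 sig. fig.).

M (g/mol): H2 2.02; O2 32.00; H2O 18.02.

n(H2) = 4.343 / 2.02 = 2.150 mol
n(O2) = 49.90 / 32.00 = 1.559 mol
n/ν → H2: 1.075, O2: 1.559; H2 is limiting.
n(H2O) = (2/2) × 2.150 = 2.150 mol
mass = 2.150 × 18.02 = 38.74 g

38.74 g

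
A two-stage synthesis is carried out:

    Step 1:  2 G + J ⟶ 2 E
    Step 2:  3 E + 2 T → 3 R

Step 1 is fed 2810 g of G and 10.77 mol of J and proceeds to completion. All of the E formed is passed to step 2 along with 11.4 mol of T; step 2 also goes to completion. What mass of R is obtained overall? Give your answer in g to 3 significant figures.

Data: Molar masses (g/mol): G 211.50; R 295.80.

3930 g

Step 1:
n(G) = 2810 / 211.50 = 13.29 mol
n(J) = 10.77 mol
n/ν for G = 13.29/2 = 6.645
n/ν for J = 10.77/1 = 10.77
Smallest n/ν is G → limiting reagent.
n(E) produced = (2/2) × 13.29 = 13.29 mol
Step 2:
n(E) available = 13.29 mol
n(T) = 11.40 mol
n/ν for E = 13.29/3 = 4.430
n/ν for T = 11.40/2 = 5.700
Smallest n/ν is E → limiting reagent.
n(R) = (3/3) × 13.29 = 13.29 mol
mass = 13.29 × 295.80 = 3931 g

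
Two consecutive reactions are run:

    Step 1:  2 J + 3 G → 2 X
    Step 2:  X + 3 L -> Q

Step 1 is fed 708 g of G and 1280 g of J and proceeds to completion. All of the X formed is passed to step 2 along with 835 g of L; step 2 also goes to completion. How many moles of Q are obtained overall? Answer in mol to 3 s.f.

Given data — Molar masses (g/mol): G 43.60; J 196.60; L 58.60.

Step 1:
n(G) = 708.0 / 43.60 = 16.24 mol
n(J) = 1280 / 196.60 = 6.511 mol
n/ν for G = 16.24/3 = 5.413
n/ν for J = 6.511/2 = 3.256
Smallest n/ν is J → limiting reagent.
n(X) produced = (2/2) × 6.511 = 6.511 mol
Step 2:
n(X) available = 6.511 mol
n(L) = 835.0 / 58.60 = 14.25 mol
n/ν for X = 6.511/1 = 6.511
n/ν for L = 14.25/3 = 4.750
Smallest n/ν is L → limiting reagent.
n(Q) = (1/3) × 14.25 = 4.750 mol

4.75 mol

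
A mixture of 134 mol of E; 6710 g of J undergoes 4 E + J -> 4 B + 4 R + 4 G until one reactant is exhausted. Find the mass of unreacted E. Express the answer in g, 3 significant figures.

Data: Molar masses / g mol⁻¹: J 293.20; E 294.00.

n(E) = 134.0 mol
n(J) = 6710 / 293.20 = 22.89 mol
n/ν for E = 134.0/4 = 33.50
n/ν for J = 22.89/1 = 22.89
Smallest n/ν is J → limiting reagent.
E consumed = (4/1) × 22.89 = 91.56 mol
E remaining = 134.0 − 91.56 = 42.44 mol
mass = 42.44 × 294.00 = 12480 g

12500 g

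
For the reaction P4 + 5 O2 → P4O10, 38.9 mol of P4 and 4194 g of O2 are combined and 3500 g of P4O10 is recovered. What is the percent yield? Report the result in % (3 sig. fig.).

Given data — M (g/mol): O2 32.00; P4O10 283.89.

47.0 %

n(P4) = 38.90 mol
n(O2) = 4194 / 32.00 = 131.1 mol
n/ν for P4 = 38.90/1 = 38.90
n/ν for O2 = 131.1/5 = 26.22
Smallest n/ν is O2 → limiting reagent.
theoretical n(P4O10) = (1/5) × 131.1 = 26.22 mol → 7444 g
% yield = 3500 / 7444 × 100 = 47.02 %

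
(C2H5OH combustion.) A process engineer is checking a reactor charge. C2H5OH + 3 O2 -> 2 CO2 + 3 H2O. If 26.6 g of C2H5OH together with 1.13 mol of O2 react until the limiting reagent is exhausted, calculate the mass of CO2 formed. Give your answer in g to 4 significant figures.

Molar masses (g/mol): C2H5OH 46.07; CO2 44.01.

33.15 g

n(C2H5OH) = 26.60 / 46.07 = 0.5774 mol
n(O2) = 1.130 mol
n/ν for C2H5OH = 0.5774/1 = 0.5774
n/ν for O2 = 1.130/3 = 0.3767
Smallest n/ν is O2 → limiting reagent.
n(CO2) = (2/3) × 1.130 = 0.7533 mol
mass = 0.7533 × 44.01 = 33.15 g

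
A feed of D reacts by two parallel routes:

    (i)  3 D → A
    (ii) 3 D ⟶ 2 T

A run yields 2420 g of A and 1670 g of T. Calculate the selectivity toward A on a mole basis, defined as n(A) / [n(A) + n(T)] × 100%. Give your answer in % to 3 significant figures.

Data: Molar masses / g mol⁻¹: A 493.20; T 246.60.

n(A) = 2420 / 493.20 = 4.907 mol
n(T) = 1670 / 246.60 = 6.772 mol
selectivity = 4.907/(4.907+6.772) × 100 = 42.02 %

42.0 %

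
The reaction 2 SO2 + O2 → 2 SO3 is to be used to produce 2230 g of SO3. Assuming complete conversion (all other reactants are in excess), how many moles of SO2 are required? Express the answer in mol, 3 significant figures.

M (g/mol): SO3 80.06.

27.9 mol

n(SO3) = 2230 / 80.06 = 27.85 mol
n(SO2) = (2/2) × 27.85 = 27.85 mol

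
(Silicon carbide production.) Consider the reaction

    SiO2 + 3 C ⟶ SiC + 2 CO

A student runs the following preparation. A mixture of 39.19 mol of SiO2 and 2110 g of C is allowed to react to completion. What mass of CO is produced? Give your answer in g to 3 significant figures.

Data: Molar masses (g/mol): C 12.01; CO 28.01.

n(SiO2) = 39.19 mol
n(C) = 2110 / 12.01 = 175.7 mol
n/ν → SiO2: 39.19, C: 58.57; SiO2 is limiting.
n(CO) = (2/1) × 39.19 = 78.38 mol
mass = 78.38 × 28.01 = 2195 g

2200 g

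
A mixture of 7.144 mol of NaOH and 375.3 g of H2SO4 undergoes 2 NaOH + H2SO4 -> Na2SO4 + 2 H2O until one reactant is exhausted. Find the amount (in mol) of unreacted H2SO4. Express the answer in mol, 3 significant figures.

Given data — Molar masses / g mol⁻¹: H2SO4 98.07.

0.255 mol

n(NaOH) = 7.144 mol
n(H2SO4) = 375.3 / 98.07 = 3.827 mol
n/ν for NaOH = 7.144/2 = 3.572
n/ν for H2SO4 = 3.827/1 = 3.827
Smallest n/ν is NaOH → limiting reagent.
H2SO4 consumed = (1/2) × 7.144 = 3.572 mol
H2SO4 remaining = 3.827 − 3.572 = 0.2550 mol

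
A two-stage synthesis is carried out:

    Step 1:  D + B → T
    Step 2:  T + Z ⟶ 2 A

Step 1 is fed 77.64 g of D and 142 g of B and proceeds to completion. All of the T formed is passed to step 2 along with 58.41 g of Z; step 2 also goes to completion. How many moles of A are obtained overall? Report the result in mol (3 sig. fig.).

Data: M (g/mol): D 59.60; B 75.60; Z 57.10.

Step 1:
n(D) = 77.64 / 59.60 = 1.303 mol
n(B) = 142.0 / 75.60 = 1.878 mol
n/ν → D: 1.303, B: 1.878; D is limiting.
n(T) produced = (1/1) × 1.303 = 1.303 mol
Step 2:
n(T) available = 1.303 mol
n(Z) = 58.41 / 57.10 = 1.023 mol
n/ν → T: 1.303, Z: 1.023; Z is limiting.
n(A) = (2/1) × 1.023 = 2.046 mol

2.05 mol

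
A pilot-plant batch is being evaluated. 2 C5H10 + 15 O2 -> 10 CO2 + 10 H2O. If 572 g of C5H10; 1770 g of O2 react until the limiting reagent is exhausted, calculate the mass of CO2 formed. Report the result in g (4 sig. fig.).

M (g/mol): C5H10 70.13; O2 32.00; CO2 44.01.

1623 g

n(C5H10) = 572.0 / 70.13 = 8.156 mol
n(O2) = 1770 / 32.00 = 55.31 mol
n/ν → C5H10: 4.078, O2: 3.687; O2 is limiting.
n(CO2) = (10/15) × 55.31 = 36.87 mol
mass = 36.87 × 44.01 = 1623 g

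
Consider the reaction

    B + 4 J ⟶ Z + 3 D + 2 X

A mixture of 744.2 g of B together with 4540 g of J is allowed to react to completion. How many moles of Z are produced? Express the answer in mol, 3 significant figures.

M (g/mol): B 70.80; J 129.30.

n(B) = 744.2 / 70.80 = 10.51 mol
n(J) = 4540 / 129.30 = 35.11 mol
n/ν → B: 10.51, J: 8.778; J is limiting.
n(Z) = (1/4) × 35.11 = 8.778 mol

8.78 mol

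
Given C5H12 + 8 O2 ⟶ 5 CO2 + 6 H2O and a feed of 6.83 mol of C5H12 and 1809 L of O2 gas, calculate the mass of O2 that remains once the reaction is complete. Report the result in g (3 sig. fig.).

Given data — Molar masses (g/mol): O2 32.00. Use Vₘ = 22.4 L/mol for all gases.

n(C5H12) = 6.830 mol
n(O2) = 1809 / 22.4 = 80.76 mol
n/ν → C5H12: 6.830, O2: 10.10; C5H12 is limiting.
O2 consumed = (8/1) × 6.830 = 54.64 mol
O2 remaining = 80.76 − 54.64 = 26.12 mol
mass = 26.12 × 32.00 = 835.8 g

836 g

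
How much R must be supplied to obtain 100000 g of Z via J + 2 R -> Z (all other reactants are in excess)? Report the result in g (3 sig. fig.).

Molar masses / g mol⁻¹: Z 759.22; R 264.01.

n(Z) = 100000 / 759.22 = 131.7 mol
n(R) = (2/1) × 131.7 = 263.4 mol
mass = 263.4 × 264.01 = 69540 g

69500 g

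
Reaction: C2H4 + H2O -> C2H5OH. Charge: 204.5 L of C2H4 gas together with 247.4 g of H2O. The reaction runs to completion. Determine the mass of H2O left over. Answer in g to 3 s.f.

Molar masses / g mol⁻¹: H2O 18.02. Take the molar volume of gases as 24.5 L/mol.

n(C2H4) = 204.5 / 24.5 = 8.347 mol
n(H2O) = 247.4 / 18.02 = 13.73 mol
n/ν for C2H4 = 8.347/1 = 8.347
n/ν for H2O = 13.73/1 = 13.73
Smallest n/ν is C2H4 → limiting reagent.
H2O consumed = (1/1) × 8.347 = 8.347 mol
H2O remaining = 13.73 − 8.347 = 5.383 mol
mass = 5.383 × 18.02 = 97.00 g

97.0 g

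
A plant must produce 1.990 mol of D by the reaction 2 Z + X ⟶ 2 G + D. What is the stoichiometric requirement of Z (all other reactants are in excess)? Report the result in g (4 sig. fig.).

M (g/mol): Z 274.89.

n(D) = 1.990 mol
n(Z) = (2/1) × 1.990 = 3.980 mol
mass = 3.980 × 274.89 = 1094 g

1094 g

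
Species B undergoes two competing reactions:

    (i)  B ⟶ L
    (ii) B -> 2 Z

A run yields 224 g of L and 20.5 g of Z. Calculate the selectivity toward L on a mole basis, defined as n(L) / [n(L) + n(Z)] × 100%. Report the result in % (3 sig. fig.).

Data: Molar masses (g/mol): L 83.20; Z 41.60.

n(L) = 224 / 83.20 = 2.692 mol
n(Z) = 20.5 / 41.60 = 0.4928 mol
selectivity = 2.692/(2.692+0.4928) × 100 = 84.53 %

84.5 %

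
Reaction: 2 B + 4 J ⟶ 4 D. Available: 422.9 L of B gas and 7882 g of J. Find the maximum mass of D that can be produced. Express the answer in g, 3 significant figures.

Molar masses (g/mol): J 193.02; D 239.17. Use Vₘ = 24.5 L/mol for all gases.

n(B) = 422.9 / 24.5 = 17.26 mol
n(J) = 7882 / 193.02 = 40.84 mol
n/ν → B: 8.630, J: 10.21; B is limiting.
n(D) = (4/2) × 17.26 = 34.52 mol
mass = 34.52 × 239.17 = 8256 g

8260 g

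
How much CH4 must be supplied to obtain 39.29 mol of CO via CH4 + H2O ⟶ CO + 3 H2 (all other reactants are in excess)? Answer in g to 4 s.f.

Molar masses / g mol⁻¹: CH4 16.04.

n(CO) = 39.29 mol
n(CH4) = (1/1) × 39.29 = 39.29 mol
mass = 39.29 × 16.04 = 630.2 g

630.2 g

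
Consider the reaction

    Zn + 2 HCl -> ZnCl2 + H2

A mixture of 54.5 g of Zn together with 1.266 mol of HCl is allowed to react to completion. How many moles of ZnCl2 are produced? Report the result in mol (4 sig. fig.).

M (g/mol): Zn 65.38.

n(Zn) = 54.50 / 65.38 = 0.8336 mol
n(HCl) = 1.266 mol
n/ν for Zn = 0.8336/1 = 0.8336
n/ν for HCl = 1.266/2 = 0.6330
Smallest n/ν is HCl → limiting reagent.
n(ZnCl2) = (1/2) × 1.266 = 0.6330 mol

0.6330 mol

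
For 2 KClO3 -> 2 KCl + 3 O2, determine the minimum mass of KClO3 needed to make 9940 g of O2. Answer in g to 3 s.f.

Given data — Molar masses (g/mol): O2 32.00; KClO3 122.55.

25400 g

n(O2) = 9940 / 32.00 = 310.6 mol
n(KClO3) = (2/3) × 310.6 = 207.1 mol
mass = 207.1 × 122.55 = 25380 g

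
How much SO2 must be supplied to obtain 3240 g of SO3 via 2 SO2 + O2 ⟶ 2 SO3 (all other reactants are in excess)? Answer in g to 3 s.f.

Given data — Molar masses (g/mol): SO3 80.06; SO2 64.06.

2590 g

n(SO3) = 3240 / 80.06 = 40.47 mol
n(SO2) = (2/2) × 40.47 = 40.47 mol
mass = 40.47 × 64.06 = 2593 g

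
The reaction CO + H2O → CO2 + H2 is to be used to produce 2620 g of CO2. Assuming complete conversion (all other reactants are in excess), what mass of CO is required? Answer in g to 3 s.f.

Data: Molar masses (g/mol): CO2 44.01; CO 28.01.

1670 g

n(CO2) = 2620 / 44.01 = 59.53 mol
n(CO) = (1/1) × 59.53 = 59.53 mol
mass = 59.53 × 28.01 = 1667 g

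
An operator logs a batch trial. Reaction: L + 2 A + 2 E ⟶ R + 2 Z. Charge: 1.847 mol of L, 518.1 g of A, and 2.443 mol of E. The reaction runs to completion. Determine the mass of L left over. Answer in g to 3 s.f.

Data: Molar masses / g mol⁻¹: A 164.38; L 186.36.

n(L) = 1.847 mol
n(A) = 518.1 / 164.38 = 3.152 mol
n(E) = 2.443 mol
n/ν for L = 1.847/1 = 1.847
n/ν for A = 3.152/2 = 1.576
n/ν for E = 2.443/2 = 1.222
Smallest n/ν is E → limiting reagent.
L consumed = (1/2) × 2.443 = 1.222 mol
L remaining = 1.847 − 1.222 = 0.6250 mol
mass = 0.6250 × 186.36 = 116.5 g

117 g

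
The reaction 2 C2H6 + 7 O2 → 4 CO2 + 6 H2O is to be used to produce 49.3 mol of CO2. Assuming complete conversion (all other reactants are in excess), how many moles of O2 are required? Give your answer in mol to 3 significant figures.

n(CO2) = 49.30 mol
n(O2) = (7/4) × 49.30 = 86.28 mol

86.3 mol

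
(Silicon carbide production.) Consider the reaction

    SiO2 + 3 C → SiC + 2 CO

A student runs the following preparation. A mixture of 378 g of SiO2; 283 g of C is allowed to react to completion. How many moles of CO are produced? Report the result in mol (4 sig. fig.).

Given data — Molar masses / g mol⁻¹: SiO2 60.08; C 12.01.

n(SiO2) = 378.0 / 60.08 = 6.292 mol
n(C) = 283.0 / 12.01 = 23.56 mol
n/ν for SiO2 = 6.292/1 = 6.292
n/ν for C = 23.56/3 = 7.853
Smallest n/ν is SiO2 → limiting reagent.
n(CO) = (2/1) × 6.292 = 12.58 mol

12.58 mol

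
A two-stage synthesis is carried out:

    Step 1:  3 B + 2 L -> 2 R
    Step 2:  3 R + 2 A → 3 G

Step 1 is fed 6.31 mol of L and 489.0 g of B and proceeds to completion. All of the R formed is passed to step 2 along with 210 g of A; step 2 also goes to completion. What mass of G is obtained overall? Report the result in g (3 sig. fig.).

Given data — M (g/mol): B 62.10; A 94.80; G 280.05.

Step 1:
n(L) = 6.310 mol
n(B) = 489.0 / 62.10 = 7.874 mol
n/ν for L = 6.310/2 = 3.155
n/ν for B = 7.874/3 = 2.625
Smallest n/ν is B → limiting reagent.
n(R) produced = (2/3) × 7.874 = 5.249 mol
Step 2:
n(R) available = 5.249 mol
n(A) = 210.0 / 94.80 = 2.215 mol
n/ν for R = 5.249/3 = 1.750
n/ν for A = 2.215/2 = 1.108
Smallest n/ν is A → limiting reagent.
n(G) = (3/2) × 2.215 = 3.323 mol
mass = 3.323 × 280.05 = 930.6 g

931 g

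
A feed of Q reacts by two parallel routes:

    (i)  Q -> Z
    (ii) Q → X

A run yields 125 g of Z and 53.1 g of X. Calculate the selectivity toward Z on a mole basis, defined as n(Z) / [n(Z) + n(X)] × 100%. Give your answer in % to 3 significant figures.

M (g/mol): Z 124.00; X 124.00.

n(Z) = 125 / 124.00 = 1.008 mol
n(X) = 53.1 / 124.00 = 0.4282 mol
selectivity = 1.008/(1.008+0.4282) × 100 = 70.19 %

70.2 %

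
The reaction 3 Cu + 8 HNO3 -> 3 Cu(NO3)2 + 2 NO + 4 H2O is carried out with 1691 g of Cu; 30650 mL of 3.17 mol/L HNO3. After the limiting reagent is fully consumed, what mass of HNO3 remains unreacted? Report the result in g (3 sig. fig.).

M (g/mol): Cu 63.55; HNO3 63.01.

n(Cu) = 1691 / 63.55 = 26.61 mol
n(HNO3) = 3.17 × 30650/1000 = 97.16 mol
n/ν for Cu = 26.61/3 = 8.870
n/ν for HNO3 = 97.16/8 = 12.15
Smallest n/ν is Cu → limiting reagent.
HNO3 consumed = (8/3) × 26.61 = 70.96 mol
HNO3 remaining = 97.16 − 70.96 = 26.20 mol
mass = 26.20 × 63.01 = 1651 g

1650 g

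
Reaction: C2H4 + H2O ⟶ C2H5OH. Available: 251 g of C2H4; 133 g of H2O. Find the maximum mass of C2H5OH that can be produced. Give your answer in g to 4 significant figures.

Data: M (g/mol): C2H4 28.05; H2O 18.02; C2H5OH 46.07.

n(C2H4) = 251.0 / 28.05 = 8.948 mol
n(H2O) = 133.0 / 18.02 = 7.381 mol
n/ν for C2H4 = 8.948/1 = 8.948
n/ν for H2O = 7.381/1 = 7.381
Smallest n/ν is H2O → limiting reagent.
n(C2H5OH) = (1/1) × 7.381 = 7.381 mol
mass = 7.381 × 46.07 = 340.0 g

340.0 g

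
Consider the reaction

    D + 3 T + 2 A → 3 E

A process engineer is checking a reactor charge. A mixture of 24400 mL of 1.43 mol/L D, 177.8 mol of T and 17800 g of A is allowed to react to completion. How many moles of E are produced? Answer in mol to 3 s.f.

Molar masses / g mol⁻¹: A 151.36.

105 mol

n(D) = 1.43 × 24400/1000 = 34.89 mol
n(T) = 177.8 mol
n(A) = 17800 / 151.36 = 117.6 mol
n/ν for D = 34.89/1 = 34.89
n/ν for T = 177.8/3 = 59.27
n/ν for A = 117.6/2 = 58.80
Smallest n/ν is D → limiting reagent.
n(E) = (3/1) × 34.89 = 104.7 mol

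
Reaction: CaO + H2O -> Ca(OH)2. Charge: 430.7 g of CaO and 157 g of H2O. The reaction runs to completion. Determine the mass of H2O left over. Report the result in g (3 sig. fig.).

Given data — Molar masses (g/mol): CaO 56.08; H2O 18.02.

n(CaO) = 430.7 / 56.08 = 7.680 mol
n(H2O) = 157.0 / 18.02 = 8.713 mol
n/ν for CaO = 7.680/1 = 7.680
n/ν for H2O = 8.713/1 = 8.713
Smallest n/ν is CaO → limiting reagent.
H2O consumed = (1/1) × 7.680 = 7.680 mol
H2O remaining = 8.713 − 7.680 = 1.033 mol
mass = 1.033 × 18.02 = 18.61 g

18.6 g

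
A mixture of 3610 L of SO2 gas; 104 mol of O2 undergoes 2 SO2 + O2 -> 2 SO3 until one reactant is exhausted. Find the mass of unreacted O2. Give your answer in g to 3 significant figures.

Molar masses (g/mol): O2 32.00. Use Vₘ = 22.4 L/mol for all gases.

749 g

n(SO2) = 3610 / 22.4 = 161.2 mol
n(O2) = 104.0 mol
n/ν → SO2: 80.60, O2: 104.0; SO2 is limiting.
O2 consumed = (1/2) × 161.2 = 80.60 mol
O2 remaining = 104.0 − 80.60 = 23.40 mol
mass = 23.40 × 32.00 = 748.8 g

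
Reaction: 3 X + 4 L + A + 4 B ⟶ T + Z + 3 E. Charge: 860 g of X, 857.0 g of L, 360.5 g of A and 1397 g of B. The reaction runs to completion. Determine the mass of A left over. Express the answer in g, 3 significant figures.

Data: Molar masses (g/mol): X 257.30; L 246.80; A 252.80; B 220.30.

n(X) = 860.0 / 257.30 = 3.342 mol
n(L) = 857.0 / 246.80 = 3.472 mol
n(A) = 360.5 / 252.80 = 1.426 mol
n(B) = 1397 / 220.30 = 6.341 mol
n/ν for X = 3.342/3 = 1.114
n/ν for L = 3.472/4 = 0.8680
n/ν for A = 1.426/1 = 1.426
n/ν for B = 6.341/4 = 1.585
Smallest n/ν is L → limiting reagent.
A consumed = (1/4) × 3.472 = 0.8680 mol
A remaining = 1.426 − 0.8680 = 0.5580 mol
mass = 0.5580 × 252.80 = 141.1 g

141 g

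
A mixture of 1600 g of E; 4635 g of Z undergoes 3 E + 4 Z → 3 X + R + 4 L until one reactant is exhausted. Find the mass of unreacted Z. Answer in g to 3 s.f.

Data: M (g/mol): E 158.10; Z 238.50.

1420 g

n(E) = 1600 / 158.10 = 10.12 mol
n(Z) = 4635 / 238.50 = 19.43 mol
n/ν for E = 10.12/3 = 3.373
n/ν for Z = 19.43/4 = 4.858
Smallest n/ν is E → limiting reagent.
Z consumed = (4/3) × 10.12 = 13.49 mol
Z remaining = 19.43 − 13.49 = 5.940 mol
mass = 5.940 × 238.50 = 1417 g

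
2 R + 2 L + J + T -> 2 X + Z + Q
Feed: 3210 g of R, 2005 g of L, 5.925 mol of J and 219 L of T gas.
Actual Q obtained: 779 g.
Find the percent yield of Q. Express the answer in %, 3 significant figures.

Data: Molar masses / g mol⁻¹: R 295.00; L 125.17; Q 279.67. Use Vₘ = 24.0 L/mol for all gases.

n(R) = 3210 / 295.00 = 10.88 mol
n(L) = 2005 / 125.17 = 16.02 mol
n(J) = 5.925 mol
n(T) = 219.0 / 24.0 = 9.125 mol
n/ν → R: 5.440, L: 8.010, J: 5.925, T: 9.125; R is limiting.
theoretical n(Q) = (1/2) × 10.88 = 5.440 mol → 1521 g
% yield = 779 / 1521 × 100 = 51.22 %

51.2 %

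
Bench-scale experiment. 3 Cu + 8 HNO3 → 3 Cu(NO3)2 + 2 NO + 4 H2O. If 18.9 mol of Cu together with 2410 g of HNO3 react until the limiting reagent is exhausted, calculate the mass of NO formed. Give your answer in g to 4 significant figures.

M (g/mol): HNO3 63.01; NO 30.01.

n(Cu) = 18.90 mol
n(HNO3) = 2410 / 63.01 = 38.25 mol
n/ν for Cu = 18.90/3 = 6.300
n/ν for HNO3 = 38.25/8 = 4.781
Smallest n/ν is HNO3 → limiting reagent.
n(NO) = (2/8) × 38.25 = 9.563 mol
mass = 9.563 × 30.01 = 287.0 g

287.0 g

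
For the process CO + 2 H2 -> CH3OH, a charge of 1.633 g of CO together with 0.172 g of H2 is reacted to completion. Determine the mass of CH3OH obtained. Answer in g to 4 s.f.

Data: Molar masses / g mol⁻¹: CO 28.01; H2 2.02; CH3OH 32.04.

1.364 g

n(CO) = 1.633 / 28.01 = 0.05830 mol
n(H2) = 0.1720 / 2.02 = 0.08515 mol
n/ν → CO: 0.05830, H2: 0.04258; H2 is limiting.
n(CH3OH) = (1/2) × 0.08515 = 0.04258 mol
mass = 0.04258 × 32.04 = 1.364 g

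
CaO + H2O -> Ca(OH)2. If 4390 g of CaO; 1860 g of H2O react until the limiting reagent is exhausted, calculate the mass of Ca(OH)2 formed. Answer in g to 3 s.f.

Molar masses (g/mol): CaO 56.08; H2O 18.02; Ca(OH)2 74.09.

5800 g

n(CaO) = 4390 / 56.08 = 78.28 mol
n(H2O) = 1860 / 18.02 = 103.2 mol
n/ν for CaO = 78.28/1 = 78.28
n/ν for H2O = 103.2/1 = 103.2
Smallest n/ν is CaO → limiting reagent.
n(Ca(OH)2) = (1/1) × 78.28 = 78.28 mol
mass = 78.28 × 74.09 = 5800 g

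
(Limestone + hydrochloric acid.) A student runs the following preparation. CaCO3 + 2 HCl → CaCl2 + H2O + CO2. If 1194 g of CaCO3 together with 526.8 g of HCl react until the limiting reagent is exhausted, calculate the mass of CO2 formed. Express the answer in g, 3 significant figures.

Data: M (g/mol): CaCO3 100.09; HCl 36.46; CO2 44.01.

318 g

n(CaCO3) = 1194 / 100.09 = 11.93 mol
n(HCl) = 526.8 / 36.46 = 14.45 mol
n/ν → CaCO3: 11.93, HCl: 7.225; HCl is limiting.
n(CO2) = (1/2) × 14.45 = 7.225 mol
mass = 7.225 × 44.01 = 318.0 g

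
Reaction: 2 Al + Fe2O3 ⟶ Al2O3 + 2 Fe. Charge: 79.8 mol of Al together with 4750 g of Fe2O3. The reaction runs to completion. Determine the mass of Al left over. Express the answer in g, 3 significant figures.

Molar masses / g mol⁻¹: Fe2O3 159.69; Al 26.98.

548 g

n(Al) = 79.80 mol
n(Fe2O3) = 4750 / 159.69 = 29.75 mol
n/ν for Al = 79.80/2 = 39.90
n/ν for Fe2O3 = 29.75/1 = 29.75
Smallest n/ν is Fe2O3 → limiting reagent.
Al consumed = (2/1) × 29.75 = 59.50 mol
Al remaining = 79.80 − 59.50 = 20.30 mol
mass = 20.30 × 26.98 = 547.7 g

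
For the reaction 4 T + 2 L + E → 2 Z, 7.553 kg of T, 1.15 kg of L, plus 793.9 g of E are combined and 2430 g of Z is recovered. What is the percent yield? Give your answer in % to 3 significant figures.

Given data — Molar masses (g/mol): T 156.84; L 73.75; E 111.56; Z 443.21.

38.5 %

n(T) = 7.553×1000 / 156.84 = 48.16 mol
n(L) = 1.150×1000 / 73.75 = 15.59 mol
n(E) = 793.9 / 111.56 = 7.116 mol
n/ν for T = 48.16/4 = 12.04
n/ν for L = 15.59/2 = 7.795
n/ν for E = 7.116/1 = 7.116
Smallest n/ν is E → limiting reagent.
theoretical n(Z) = (2/1) × 7.116 = 14.23 mol → 6307 g
% yield = 2430 / 6307 × 100 = 38.53 %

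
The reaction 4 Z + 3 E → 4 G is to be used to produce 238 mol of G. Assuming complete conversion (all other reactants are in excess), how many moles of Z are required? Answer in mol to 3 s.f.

n(G) = 238.0 mol
n(Z) = (4/4) × 238.0 = 238.0 mol

238 mol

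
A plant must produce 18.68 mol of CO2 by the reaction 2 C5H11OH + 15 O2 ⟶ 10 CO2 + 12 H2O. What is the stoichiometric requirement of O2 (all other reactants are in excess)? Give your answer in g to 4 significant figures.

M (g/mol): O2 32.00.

896.6 g

n(CO2) = 18.68 mol
n(O2) = (15/10) × 18.68 = 28.02 mol
mass = 28.02 × 32.00 = 896.6 g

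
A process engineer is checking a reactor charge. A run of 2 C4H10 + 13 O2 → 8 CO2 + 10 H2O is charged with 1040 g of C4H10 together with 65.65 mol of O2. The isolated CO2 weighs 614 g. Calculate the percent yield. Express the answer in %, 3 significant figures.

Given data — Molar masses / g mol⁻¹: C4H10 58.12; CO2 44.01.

n(C4H10) = 1040 / 58.12 = 17.89 mol
n(O2) = 65.65 mol
n/ν for C4H10 = 17.89/2 = 8.945
n/ν for O2 = 65.65/13 = 5.050
Smallest n/ν is O2 → limiting reagent.
theoretical n(CO2) = (8/13) × 65.65 = 40.40 mol → 1778 g
% yield = 614 / 1778 × 100 = 34.53 %

34.5 %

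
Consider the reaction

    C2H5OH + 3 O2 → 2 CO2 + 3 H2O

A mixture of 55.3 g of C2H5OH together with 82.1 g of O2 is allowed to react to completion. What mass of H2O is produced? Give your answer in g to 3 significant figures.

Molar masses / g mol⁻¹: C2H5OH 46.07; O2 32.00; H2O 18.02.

46.2 g

n(C2H5OH) = 55.30 / 46.07 = 1.200 mol
n(O2) = 82.10 / 32.00 = 2.566 mol
n/ν for C2H5OH = 1.200/1 = 1.200
n/ν for O2 = 2.566/3 = 0.8553
Smallest n/ν is O2 → limiting reagent.
n(H2O) = (3/3) × 2.566 = 2.566 mol
mass = 2.566 × 18.02 = 46.24 g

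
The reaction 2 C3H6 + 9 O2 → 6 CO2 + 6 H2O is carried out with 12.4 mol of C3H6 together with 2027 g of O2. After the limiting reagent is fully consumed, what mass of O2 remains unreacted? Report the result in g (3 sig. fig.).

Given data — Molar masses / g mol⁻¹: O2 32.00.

n(C3H6) = 12.40 mol
n(O2) = 2027 / 32.00 = 63.34 mol
n/ν for C3H6 = 12.40/2 = 6.200
n/ν for O2 = 63.34/9 = 7.038
Smallest n/ν is C3H6 → limiting reagent.
O2 consumed = (9/2) × 12.40 = 55.80 mol
O2 remaining = 63.34 − 55.80 = 7.540 mol
mass = 7.540 × 32.00 = 241.3 g

241 g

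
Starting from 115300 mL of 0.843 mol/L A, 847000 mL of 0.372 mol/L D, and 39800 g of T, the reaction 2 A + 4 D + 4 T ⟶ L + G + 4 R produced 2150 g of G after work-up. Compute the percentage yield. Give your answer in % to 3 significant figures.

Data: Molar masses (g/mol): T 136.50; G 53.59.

82.6 %

n(A) = 0.843 × 115300/1000 = 97.20 mol
n(D) = 0.372 × 847000/1000 = 315.1 mol
n(T) = 39800 / 136.50 = 291.6 mol
n/ν for A = 97.20/2 = 48.60
n/ν for D = 315.1/4 = 78.78
n/ν for T = 291.6/4 = 72.90
Smallest n/ν is A → limiting reagent.
theoretical n(G) = (1/2) × 97.20 = 48.60 mol → 2604 g
% yield = 2150 / 2604 × 100 = 82.57 %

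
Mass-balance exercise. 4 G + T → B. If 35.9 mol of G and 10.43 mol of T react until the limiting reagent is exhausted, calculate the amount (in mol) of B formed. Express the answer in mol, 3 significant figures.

n(G) = 35.90 mol
n(T) = 10.43 mol
n/ν for G = 35.90/4 = 8.975
n/ν for T = 10.43/1 = 10.43
Smallest n/ν is G → limiting reagent.
n(B) = (1/4) × 35.90 = 8.975 mol

8.98 mol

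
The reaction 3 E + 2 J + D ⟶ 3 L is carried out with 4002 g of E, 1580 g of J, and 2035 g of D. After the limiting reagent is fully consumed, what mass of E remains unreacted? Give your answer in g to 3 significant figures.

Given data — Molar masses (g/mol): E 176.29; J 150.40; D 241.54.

n(E) = 4002 / 176.29 = 22.70 mol
n(J) = 1580 / 150.40 = 10.51 mol
n(D) = 2035 / 241.54 = 8.425 mol
n/ν for E = 22.70/3 = 7.567
n/ν for J = 10.51/2 = 5.255
n/ν for D = 8.425/1 = 8.425
Smallest n/ν is J → limiting reagent.
E consumed = (3/2) × 10.51 = 15.77 mol
E remaining = 22.70 − 15.77 = 6.930 mol
mass = 6.930 × 176.29 = 1222 g

1220 g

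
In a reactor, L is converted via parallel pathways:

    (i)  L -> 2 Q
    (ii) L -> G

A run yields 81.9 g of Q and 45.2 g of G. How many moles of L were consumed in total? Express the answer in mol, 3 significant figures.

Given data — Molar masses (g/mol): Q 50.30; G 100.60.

1.26 mol

n(Q) = 81.9 / 50.30 = 1.628 mol
n(G) = 45.2 / 100.60 = 0.4493 mol
n(L) via (i) = (1/2)×1.628 = 0.8140 mol
n(L) via (ii) = (1/1)×0.4493 = 0.4493 mol
total n(L) = 0.8140 + 0.4493 = 1.263 mol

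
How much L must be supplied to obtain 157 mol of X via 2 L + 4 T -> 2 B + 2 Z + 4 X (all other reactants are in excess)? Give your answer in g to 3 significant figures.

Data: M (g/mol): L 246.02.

n(X) = 157.0 mol
n(L) = (2/4) × 157.0 = 78.50 mol
mass = 78.50 × 246.02 = 19310 g

19300 g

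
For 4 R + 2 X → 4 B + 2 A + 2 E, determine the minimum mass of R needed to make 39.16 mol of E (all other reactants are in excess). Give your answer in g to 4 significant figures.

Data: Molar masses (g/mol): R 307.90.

n(E) = 39.16 mol
n(R) = (4/2) × 39.16 = 78.32 mol
mass = 78.32 × 307.90 = 24110 g

24110 g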